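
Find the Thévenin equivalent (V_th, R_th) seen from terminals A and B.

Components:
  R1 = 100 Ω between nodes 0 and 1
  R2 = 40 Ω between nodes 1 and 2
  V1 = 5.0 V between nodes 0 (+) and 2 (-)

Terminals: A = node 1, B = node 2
Step 1 — V_th is the open-circuit voltage V_A - V_B (nothing connected across the terminals).
Nodal analysis, taking node 2 as the 0 V reference.
Source V1 fixes V_0 = 5 V.
KCL at each unknown node (sum of currents leaving = 0; resistances in Ω):
  Node 1: (V_1 - 5)/100 + (V_1 - 0)/40 = 0
Collecting terms: 0.035 × V_1 = 0.05  =>  V_1 = 1.429 V
V_th = V_1 - V_2 = 1.429 - 0 = 1.429 V
Step 2 — R_th: zero the source — replace V1 by a short circuit (node 2 merges into node 0) — and find the resistance seen between A (node 1) and B (node 0).
Reduce the network between node 1 (A) and node 0 (B) by series/parallel combination:
  Rp1 = R1 ‖ R2 (parallel, both between nodes 0 and 1) = 1/(1/100 + 1/40) = 28.57 Ω
R_th = 28.57 Ω

Final answer: V_th = 1.429 V, R_th = 28.57 Ω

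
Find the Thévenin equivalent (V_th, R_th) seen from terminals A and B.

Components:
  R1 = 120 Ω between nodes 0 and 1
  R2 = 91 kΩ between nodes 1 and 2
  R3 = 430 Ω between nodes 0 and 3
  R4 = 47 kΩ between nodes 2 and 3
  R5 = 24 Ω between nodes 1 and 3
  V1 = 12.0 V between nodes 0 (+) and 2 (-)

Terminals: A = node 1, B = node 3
Step 1 — V_th is the open-circuit voltage V_A - V_B (nothing connected across the terminals).
Nodal analysis, taking node 2 as the 0 V reference.
Source V1 fixes V_0 = 12 V.
KCL at each unknown node (sum of currents leaving = 0; resistances in Ω):
  Node 1: (V_1 - 12)/120 + (V_1 - 0)/91000 + (V_1 - V_3)/24 = 0
  Node 3: (V_3 - 12)/430 + (V_3 - 0)/47000 + (V_3 - V_1)/24 = 0
Collecting terms (coefficients in siemens):
  0.05001·V_1 - 0.04167·V_3 = 0.1
  0.04401·V_3 - 0.04167·V_1 = 0.02791
Determinant D = (0.05001)(0.04401) - (-0.04167)(-0.04167) = 0.000465
V_1 = [(0.1)(0.04401) - (-0.04167)(0.02791)]/D = 11.96 V
V_3 = [(0.05001)(0.02791) - (0.1)(-0.04167)]/D = 11.96 V
V_th = V_1 - V_3 = 11.96 - 11.96 = 0.003916 V
Step 2 — R_th: zero the source — replace V1 by a short circuit (node 2 merges into node 0) — and find the resistance seen between A (node 1) and B (node 3).
Reduce the network between node 1 (A) and node 3 (B) by series/parallel combination:
  Rp1 = R1 ‖ R2 (parallel, both between nodes 0 and 1) = 1/(1/120 + 1/91000) = 119.8 Ω
  Rp2 = R3 ‖ R4 (parallel, both between nodes 0 and 3) = 1/(1/430 + 1/47000) = 426.1 Ω
  Rs1 = Rp1 + Rp2 (series, joined only at node 0) = 119.8 + 426.1 = 545.9 Ω
  Rp3 = R5 ‖ Rs1 (parallel, both between nodes 1 and 3) = 1/(1/24 + 1/545.9) = 22.99 Ω
R_th = 22.99 Ω

Final answer: V_th = 0.003916 V, R_th = 22.99 Ω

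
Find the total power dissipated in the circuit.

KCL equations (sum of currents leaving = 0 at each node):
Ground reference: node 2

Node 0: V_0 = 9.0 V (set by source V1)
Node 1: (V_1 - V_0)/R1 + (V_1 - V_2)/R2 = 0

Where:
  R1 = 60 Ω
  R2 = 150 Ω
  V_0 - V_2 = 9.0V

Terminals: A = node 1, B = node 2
Nodal analysis, taking node 2 as the 0 V reference.
Source V1 fixes V_0 = 9 V.
KCL at each unknown node (sum of currents leaving = 0; resistances in Ω):
  Node 1: (V_1 - 9)/60 + (V_1 - 0)/150 = 0
Collecting terms: 0.02333 × V_1 = 0.15  =>  V_1 = 6.429 V
Power in each resistor, P = (ΔV)²/R:
  P_R1 = (9 - 6.429)²/60 = 0.1102 W
  P_R2 = (6.429 - 0)²/150 = 0.2755 W
P_total = P_R1 + P_R2 = 0.3857 W

Final answer: 0.3857 W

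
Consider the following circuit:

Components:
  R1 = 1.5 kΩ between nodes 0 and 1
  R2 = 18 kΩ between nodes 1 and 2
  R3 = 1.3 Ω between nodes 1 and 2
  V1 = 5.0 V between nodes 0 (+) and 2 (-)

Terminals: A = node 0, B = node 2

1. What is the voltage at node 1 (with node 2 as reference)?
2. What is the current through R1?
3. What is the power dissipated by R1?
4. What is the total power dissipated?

Nodal analysis, taking node 2 as the 0 V reference.
Source V1 fixes V_0 = 5 V.
KCL at each unknown node (sum of currents leaving = 0; resistances in Ω):
  Node 1: (V_1 - 5)/1500 + (V_1 - 0)/18000 + (V_1 - 0)/1.3 = 0
Collecting terms: 0.77 × V_1 = 0.003333  =>  V_1 = 0.004329 V
Part 1:
  Read off the nodal solution: V_1 = 0.004329 V
Part 2:
  I_R1 = (V_0 - V_1)/R1 = (5 - 0.004329)/1500 = 0.00333 A
  Magnitude: I_R1 = 0.00333 A
Part 3:
  I_R1 = (V_0 - V_1)/R1 = (5 - 0.004329)/1500 = 0.00333 A
  P_R1 = I_R1² × R1 = (0.00333)² × 1500 = 0.01664 W
Part 4:
  Power in each resistor, P = (ΔV)²/R:
    P_R1 = (5 - 0.004329)²/1500 = 0.01664 W
    P_R2 = (0.004329 - 0)²/18000 = 0.000000001041 W
    P_R3 = (0.004329 - 0)²/1.3 = 0.00001442 W
  P_total = P_R1 + P_R2 + P_R3 = 0.01665 W

Final answers:
1. V_1 = 0.004329 V
2. I_R1 = 0.00333 A
3. P_R1 = 0.01664 W
4. P_total = 0.01665 W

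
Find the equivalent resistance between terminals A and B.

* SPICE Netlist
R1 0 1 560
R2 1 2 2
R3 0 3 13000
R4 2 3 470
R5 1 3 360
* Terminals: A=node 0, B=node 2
The network is not a plain series/parallel combination. Inject a 1 A test current into terminal A (node 0) and return it from terminal B (node 2); then R_eq = V_A / (1 A).
Nodal analysis, taking node 2 as the 0 V reference.
Current source I_test pushes 1 A into node 0 and draws it out of node 2.
KCL at each unknown node (sum of currents leaving = 0; resistances in Ω):
  Node 0: (V_0 - V_1)/560 + (V_0 - V_3)/13000 - 1 = 0
  Node 1: (V_1 - V_0)/560 + (V_1 - 0)/2 + (V_1 - V_3)/360 = 0
  Node 3: (V_3 - V_0)/13000 + (V_3 - V_1)/360 + (V_3 - 0)/470 = 0
Collecting terms (coefficients in siemens):
  0.001863·V_0 - 0.001786·V_1 - 0.00007692·V_3 = 1
  0.5046·V_1 - 0.001786·V_0 - 0.002778·V_3 = 0
  0.004982·V_3 - 0.00007692·V_0 - 0.002778·V_1 = 0
Solving these 3 simultaneous equations (Gaussian elimination) gives:
  V_0 = 539.1 V, V_1 = 1.96 V, V_3 = 9.417 V
R_eq = V_0 / 1 A = 539.1 Ω

Final answer: 539.1 Ω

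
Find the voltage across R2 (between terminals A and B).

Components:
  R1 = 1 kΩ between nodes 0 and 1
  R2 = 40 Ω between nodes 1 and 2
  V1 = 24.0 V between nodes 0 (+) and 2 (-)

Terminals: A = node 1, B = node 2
R1 and R2 are in series across V1 (node 0 → node 1 → node 2), and the output A–B is taken across R2, so this is a voltage divider.
Series current: I = V1/(R1 + R2) = 24/(1000 + 40) = 24/1040 = 0.02308 A
V_R2 = I × R2 = V1 × R2/(R1 + R2) = 24 × 40/1040 = 0.9231 V

Final answer: 0.9231 V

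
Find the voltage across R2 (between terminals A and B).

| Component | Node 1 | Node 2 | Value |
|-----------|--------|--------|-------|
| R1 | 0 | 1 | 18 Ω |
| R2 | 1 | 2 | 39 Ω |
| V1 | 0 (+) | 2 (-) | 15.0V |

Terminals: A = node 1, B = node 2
R1 and R2 are in series across V1 (node 0 → node 1 → node 2), and the output A–B is taken across R2, so this is a voltage divider.
Series current: I = V1/(R1 + R2) = 15/(18 + 39) = 15/57 = 0.2632 A
V_R2 = I × R2 = V1 × R2/(R1 + R2) = 15 × 39/57 = 10.26 V

Final answer: 10.26 V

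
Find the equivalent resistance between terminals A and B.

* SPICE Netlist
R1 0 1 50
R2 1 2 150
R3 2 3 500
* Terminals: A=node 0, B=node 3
Reduce the network between node 0 (A) and node 3 (B) by series/parallel combination:
  Rs1 = R1 + R2 (series, joined only at node 1) = 50 + 150 = 200 Ω
  Rs2 = R3 + Rs1 (series, joined only at node 2) = 500 + 200 = 700 Ω
R_eq = 700 Ω

Final answer: 700 Ω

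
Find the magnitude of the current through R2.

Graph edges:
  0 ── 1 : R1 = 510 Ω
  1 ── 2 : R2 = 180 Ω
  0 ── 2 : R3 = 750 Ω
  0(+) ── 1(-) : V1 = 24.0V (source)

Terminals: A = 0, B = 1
Nodal analysis, taking node 1 as the 0 V reference.
Source V1 fixes V_0 = 24 V.
KCL at each unknown node (sum of currents leaving = 0; resistances in Ω):
  Node 2: (V_2 - 0)/180 + (V_2 - 24)/750 = 0
Collecting terms: 0.006889 × V_2 = 0.032  =>  V_2 = 4.645 V
I_R2 = (V_1 - V_2)/R2 = (0 - 4.645)/180 = -0.02581 A
|I_R2| = 0.02581 A

Final answer: |I_R2| = 0.02581 A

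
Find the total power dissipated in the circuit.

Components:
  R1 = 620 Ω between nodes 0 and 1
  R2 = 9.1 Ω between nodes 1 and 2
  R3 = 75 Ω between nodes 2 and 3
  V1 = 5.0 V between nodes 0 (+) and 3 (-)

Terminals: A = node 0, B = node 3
Nodal analysis, taking node 3 as the 0 V reference.
Source V1 fixes V_0 = 5 V.
KCL at each unknown node (sum of currents leaving = 0; resistances in Ω):
  Node 1: (V_1 - 5)/620 + (V_1 - V_2)/9.1 = 0
  Node 2: (V_2 - V_1)/9.1 + (V_2 - 0)/75 = 0
Collecting terms (coefficients in siemens):
  0.1115·V_1 - 0.1099·V_2 = 0.008065
  0.1232·V_2 - 0.1099·V_1 = 0
Determinant D = (0.1115)(0.1232) - (-0.1099)(-0.1099) = 0.001664
V_1 = [(0.008065)(0.1232) - (-0.1099)(0)]/D = 0.5972 V
V_2 = [(0.1115)(0) - (0.008065)(-0.1099)]/D = 0.5326 V
Power in each resistor, P = (ΔV)²/R:
  P_R1 = (5 - 0.5972)²/620 = 0.03127 W
  P_R2 = (0.5972 - 0.5326)²/9.1 = 0.0004589 W
  P_R3 = (0.5326 - 0)²/75 = 0.003782 W
P_total = P_R1 + P_R2 + P_R3 = 0.03551 W

Final answer: 0.03551 W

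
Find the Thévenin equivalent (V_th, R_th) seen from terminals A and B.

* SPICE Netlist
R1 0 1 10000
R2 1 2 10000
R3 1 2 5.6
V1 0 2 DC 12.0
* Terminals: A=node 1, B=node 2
Step 1 — V_th is the open-circuit voltage V_A - V_B (nothing connected across the terminals).
Nodal analysis, taking node 2 as the 0 V reference.
Source V1 fixes V_0 = 12 V.
KCL at each unknown node (sum of currents leaving = 0; resistances in Ω):
  Node 1: (V_1 - 12)/10000 + (V_1 - 0)/10000 + (V_1 - 0)/5.6 = 0
Collecting terms: 0.1788 × V_1 = 0.0012  =>  V_1 = 0.006712 V
V_th = V_1 - V_2 = 0.006712 - 0 = 0.006712 V
Step 2 — R_th: zero the source — replace V1 by a short circuit (node 2 merges into node 0) — and find the resistance seen between A (node 1) and B (node 0).
Reduce the network between node 1 (A) and node 0 (B) by series/parallel combination:
  Rp1 = R1 ‖ R2 ‖ R3 (parallel, all between nodes 0 and 1) = 1/(1/10000 + 1/10000 + 1/5.6) = 5.594 Ω
R_th = 5.594 Ω

Final answer: V_th = 0.006712 V, R_th = 5.594 Ω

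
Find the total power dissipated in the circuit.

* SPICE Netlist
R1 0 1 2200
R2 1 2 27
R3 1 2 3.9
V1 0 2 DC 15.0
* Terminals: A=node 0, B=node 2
Nodal analysis, taking node 2 as the 0 V reference.
Source V1 fixes V_0 = 15 V.
KCL at each unknown node (sum of currents leaving = 0; resistances in Ω):
  Node 1: (V_1 - 15)/2200 + (V_1 - 0)/27 + (V_1 - 0)/3.9 = 0
Collecting terms: 0.2939 × V_1 = 0.006818  =>  V_1 = 0.0232 V
Power in each resistor, P = (ΔV)²/R:
  P_R1 = (15 - 0.0232)²/2200 = 0.102 W
  P_R2 = (0.0232 - 0)²/27 = 0.00001993 W
  P_R3 = (0.0232 - 0)²/3.9 = 0.000138 W
P_total = P_R1 + P_R2 + P_R3 = 0.1021 W

Final answer: 0.1021 W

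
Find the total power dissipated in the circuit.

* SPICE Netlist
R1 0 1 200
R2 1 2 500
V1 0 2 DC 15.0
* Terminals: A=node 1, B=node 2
Nodal analysis, taking node 2 as the 0 V reference.
Source V1 fixes V_0 = 15 V.
KCL at each unknown node (sum of currents leaving = 0; resistances in Ω):
  Node 1: (V_1 - 15)/200 + (V_1 - 0)/500 = 0
Collecting terms: 0.007 × V_1 = 0.075  =>  V_1 = 10.71 V
Power in each resistor, P = (ΔV)²/R:
  P_R1 = (15 - 10.71)²/200 = 0.09184 W
  P_R2 = (10.71 - 0)²/500 = 0.2296 W
P_total = P_R1 + P_R2 = 0.3214 W

Final answer: 0.3214 W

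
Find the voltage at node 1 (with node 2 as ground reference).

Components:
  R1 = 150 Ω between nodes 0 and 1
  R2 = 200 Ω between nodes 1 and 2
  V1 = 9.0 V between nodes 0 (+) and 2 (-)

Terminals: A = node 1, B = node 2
Nodal analysis, taking node 2 as the 0 V reference.
Source V1 fixes V_0 = 9 V.
KCL at each unknown node (sum of currents leaving = 0; resistances in Ω):
  Node 1: (V_1 - 9)/150 + (V_1 - 0)/200 = 0
Collecting terms: 0.01167 × V_1 = 0.06  =>  V_1 = 5.143 V
The requested potential is V_1 = 5.143 V.

Final answer: V_1 = 5.143 V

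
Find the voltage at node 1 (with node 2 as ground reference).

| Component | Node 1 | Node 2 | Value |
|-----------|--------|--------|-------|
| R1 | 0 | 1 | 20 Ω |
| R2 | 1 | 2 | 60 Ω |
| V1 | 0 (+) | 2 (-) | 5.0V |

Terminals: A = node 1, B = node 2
Nodal analysis, taking node 2 as the 0 V reference.
Source V1 fixes V_0 = 5 V.
KCL at each unknown node (sum of currents leaving = 0; resistances in Ω):
  Node 1: (V_1 - 5)/20 + (V_1 - 0)/60 = 0
Collecting terms: 0.06667 × V_1 = 0.25  =>  V_1 = 3.75 V
The requested potential is V_1 = 3.75 V.

Final answer: V_1 = 3.75 V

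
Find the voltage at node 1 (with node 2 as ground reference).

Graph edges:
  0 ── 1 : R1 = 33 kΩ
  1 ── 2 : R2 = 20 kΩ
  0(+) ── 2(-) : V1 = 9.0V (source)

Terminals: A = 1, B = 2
Nodal analysis, taking node 2 as the 0 V reference.
Source V1 fixes V_0 = 9 V.
KCL at each unknown node (sum of currents leaving = 0; resistances in Ω):
  Node 1: (V_1 - 9)/33000 + (V_1 - 0)/20000 = 0
Collecting terms: 0.0000803 × V_1 = 0.0002727  =>  V_1 = 3.396 V
The requested potential is V_1 = 3.396 V.

Final answer: V_1 = 3.396 V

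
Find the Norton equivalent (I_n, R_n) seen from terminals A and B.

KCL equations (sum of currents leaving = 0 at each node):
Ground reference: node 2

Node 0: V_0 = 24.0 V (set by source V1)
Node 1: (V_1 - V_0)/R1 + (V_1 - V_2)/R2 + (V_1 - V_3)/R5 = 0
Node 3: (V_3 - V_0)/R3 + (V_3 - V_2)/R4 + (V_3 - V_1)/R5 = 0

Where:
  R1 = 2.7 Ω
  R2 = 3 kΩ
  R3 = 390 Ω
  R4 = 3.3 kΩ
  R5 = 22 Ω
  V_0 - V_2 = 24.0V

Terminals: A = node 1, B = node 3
Find the Thévenin equivalent first; then I_n = V_th/R_th and R_n = R_th.
Step 1 — V_th is the open-circuit voltage V_A - V_B (nothing connected across the terminals).
Nodal analysis, taking node 2 as the 0 V reference.
Source V1 fixes V_0 = 24 V.
KCL at each unknown node (sum of currents leaving = 0; resistances in Ω):
  Node 1: (V_1 - 24)/2.7 + (V_1 - 0)/3000 + (V_1 - V_3)/22 = 0
  Node 3: (V_3 - 24)/390 + (V_3 - 0)/3300 + (V_3 - V_1)/22 = 0
Collecting terms (coefficients in siemens):
  0.4162·V_1 - 0.04545·V_3 = 8.889
  0.04832·V_3 - 0.04545·V_1 = 0.06154
Determinant D = (0.4162)(0.04832) - (-0.04545)(-0.04545) = 0.01804
V_1 = [(8.889)(0.04832) - (-0.04545)(0.06154)]/D = 23.96 V
V_3 = [(0.4162)(0.06154) - (8.889)(-0.04545)]/D = 23.81 V
V_th = V_1 - V_3 = 23.96 - 23.81 = 0.1481 V
Step 2 — R_th: zero the source — replace V1 by a short circuit (node 2 merges into node 0) — and find the resistance seen between A (node 1) and B (node 3).
Reduce the network between node 1 (A) and node 3 (B) by series/parallel combination:
  Rp1 = R1 ‖ R2 (parallel, both between nodes 0 and 1) = 1/(1/2.7 + 1/3000) = 2.698 Ω
  Rp2 = R3 ‖ R4 (parallel, both between nodes 0 and 3) = 1/(1/390 + 1/3300) = 348.8 Ω
  Rs1 = Rp1 + Rp2 (series, joined only at node 0) = 2.698 + 348.8 = 351.5 Ω
  Rp3 = R5 ‖ Rs1 (parallel, both between nodes 1 and 3) = 1/(1/22 + 1/351.5) = 20.7 Ω
R_th = 20.7 Ω
I_n = V_th/R_th = 0.1481/20.7 = 0.007156 A, and R_n = R_th = 20.7 Ω

Final answer: I_n = 0.007156 A, R_n = 20.7 Ω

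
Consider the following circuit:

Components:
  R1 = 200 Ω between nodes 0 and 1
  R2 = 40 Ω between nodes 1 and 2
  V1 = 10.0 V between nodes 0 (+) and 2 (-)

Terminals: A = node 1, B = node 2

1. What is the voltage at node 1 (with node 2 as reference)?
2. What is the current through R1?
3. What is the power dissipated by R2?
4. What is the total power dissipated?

Nodal analysis, taking node 2 as the 0 V reference.
Source V1 fixes V_0 = 10 V.
KCL at each unknown node (sum of currents leaving = 0; resistances in Ω):
  Node 1: (V_1 - 10)/200 + (V_1 - 0)/40 = 0
Collecting terms: 0.03 × V_1 = 0.05  =>  V_1 = 1.667 V
Part 1:
  Read off the nodal solution: V_1 = 1.667 V
Part 2:
  I_R1 = (V_0 - V_1)/R1 = (10 - 1.667)/200 = 0.04167 A
  Magnitude: I_R1 = 0.04167 A
Part 3:
  I_R2 = (V_1 - V_2)/R2 = (1.667 - 0)/40 = 0.04167 A
  P_R2 = I_R2² × R2 = (0.04167)² × 40 = 0.06944 W
Part 4:
  Power in each resistor, P = (ΔV)²/R:
    P_R1 = (10 - 1.667)²/200 = 0.3472 W
    P_R2 = (1.667 - 0)²/40 = 0.06944 W
  P_total = P_R1 + P_R2 = 0.4167 W

Final answers:
1. V_1 = 1.667 V
2. I_R1 = 0.04167 A
3. P_R2 = 0.06944 W
4. P_total = 0.4167 W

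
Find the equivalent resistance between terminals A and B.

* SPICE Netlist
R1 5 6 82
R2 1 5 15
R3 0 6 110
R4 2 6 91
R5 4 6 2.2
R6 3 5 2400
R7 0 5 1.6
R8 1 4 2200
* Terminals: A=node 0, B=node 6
Reduce the network between node 0 (A) and node 6 (B) by series/parallel combination:
  Rs1 = R2 + R8 (series, joined only at node 1) = 15 + 2200 = 2215 Ω
  R4 touches the rest of the network only at node 6 (its other end, node 2, goes nowhere), so no current can flow through it — remove it.
  R6 touches the rest of the network only at node 5 (its other end, node 3, goes nowhere), so no current can flow through it — remove it.
  Rs2 = R5 + Rs1 (series, joined only at node 4) = 2.2 + 2215 = 2217 Ω
  Rp1 = R1 ‖ Rs2 (parallel, both between nodes 5 and 6) = 1/(1/82 + 1/2217) = 79.08 Ω
  Rs3 = R7 + Rp1 (series, joined only at node 5) = 1.6 + 79.08 = 80.68 Ω
  Rp2 = R3 ‖ Rs3 (parallel, both between nodes 0 and 6) = 1/(1/110 + 1/80.68) = 46.54 Ω
R_eq = 46.54 Ω

Final answer: 46.54 Ω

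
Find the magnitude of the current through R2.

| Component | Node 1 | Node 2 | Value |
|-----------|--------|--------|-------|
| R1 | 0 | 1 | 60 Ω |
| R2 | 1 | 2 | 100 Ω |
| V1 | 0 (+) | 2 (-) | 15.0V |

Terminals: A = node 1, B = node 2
Nodal analysis, taking node 2 as the 0 V reference.
Source V1 fixes V_0 = 15 V.
KCL at each unknown node (sum of currents leaving = 0; resistances in Ω):
  Node 1: (V_1 - 15)/60 + (V_1 - 0)/100 = 0
Collecting terms: 0.02667 × V_1 = 0.25  =>  V_1 = 9.375 V
I_R2 = (V_1 - V_2)/R2 = (9.375 - 0)/100 = 0.09375 A
|I_R2| = 0.09375 A

Final answer: |I_R2| = 0.09375 A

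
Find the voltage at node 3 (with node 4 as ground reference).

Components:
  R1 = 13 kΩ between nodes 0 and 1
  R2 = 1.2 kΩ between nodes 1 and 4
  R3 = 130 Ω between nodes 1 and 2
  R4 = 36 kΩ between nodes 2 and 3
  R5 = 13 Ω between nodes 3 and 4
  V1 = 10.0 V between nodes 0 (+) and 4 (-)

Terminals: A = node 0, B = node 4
Nodal analysis, taking node 4 as the 0 V reference.
Source V1 fixes V_0 = 10 V.
KCL at each unknown node (sum of currents leaving = 0; resistances in Ω):
  Node 1: (V_1 - 10)/13000 + (V_1 - 0)/1200 + (V_1 - V_2)/130 = 0
  Node 2: (V_2 - V_1)/130 + (V_2 - V_3)/36000 = 0
  Node 3: (V_3 - V_2)/36000 + (V_3 - 0)/13 = 0
Collecting terms (coefficients in siemens):
  0.008603·V_1 - 0.007692·V_2 = 0.0007692
  0.00772·V_2 - 0.007692·V_1 - 0.00002778·V_3 = 0
  0.07695·V_3 - 0.00002778·V_2 = 0
Solving these 3 simultaneous equations (Gaussian elimination) gives:
  V_1 = 0.8201 V, V_2 = 0.8172 V, V_3 = 0.000295 V
The requested potential is V_3 = 0.000295 V.

Final answer: V_3 = 0.000295 V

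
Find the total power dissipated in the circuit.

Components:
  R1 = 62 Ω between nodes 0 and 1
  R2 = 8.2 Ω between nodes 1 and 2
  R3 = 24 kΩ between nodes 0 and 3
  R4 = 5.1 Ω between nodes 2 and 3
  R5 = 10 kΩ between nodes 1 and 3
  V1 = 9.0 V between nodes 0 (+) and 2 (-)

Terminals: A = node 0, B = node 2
Nodal analysis, taking node 2 as the 0 V reference.
Source V1 fixes V_0 = 9 V.
KCL at each unknown node (sum of currents leaving = 0; resistances in Ω):
  Node 1: (V_1 - 9)/62 + (V_1 - 0)/8.2 + (V_1 - V_3)/10000 = 0
  Node 3: (V_3 - 9)/24000 + (V_3 - 0)/5.1 + (V_3 - V_1)/10000 = 0
Collecting terms (coefficients in siemens):
  0.1382·V_1 - 0.0001·V_3 = 0.1452
  0.1962·V_3 - 0.0001·V_1 = 0.000375
Determinant D = (0.1382)(0.1962) - (-0.0001)(-0.0001) = 0.02711
V_1 = [(0.1452)(0.1962) - (-0.0001)(0.000375)]/D = 1.051 V
V_3 = [(0.1382)(0.000375) - (0.1452)(-0.0001)]/D = 0.002446 V
Power in each resistor, P = (ΔV)²/R:
  P_R1 = (9 - 1.051)²/62 = 1.019 W
  P_R2 = (1.051 - 0)²/8.2 = 0.1346 W
  P_R3 = (9 - 0.002446)²/24000 = 0.003373 W
  P_R4 = (0 - 0.002446)²/5.1 = 0.000001174 W
  P_R5 = (1.051 - 0.002446)²/10000 = 0.0001098 W
P_total = P_R1 + P_R2 + P_R3 + P_R4 + P_R5 = 1.157 W

Final answer: 1.157 W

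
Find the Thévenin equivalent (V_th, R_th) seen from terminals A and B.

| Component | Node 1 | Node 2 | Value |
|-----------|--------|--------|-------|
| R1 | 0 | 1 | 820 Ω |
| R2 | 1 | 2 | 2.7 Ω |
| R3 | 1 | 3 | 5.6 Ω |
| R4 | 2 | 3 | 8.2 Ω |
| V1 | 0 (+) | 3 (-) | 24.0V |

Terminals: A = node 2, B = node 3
Step 1 — V_th is the open-circuit voltage V_A - V_B (nothing connected across the terminals).
Nodal analysis, taking node 3 as the 0 V reference.
Source V1 fixes V_0 = 24 V.
KCL at each unknown node (sum of currents leaving = 0; resistances in Ω):
  Node 1: (V_1 - 24)/820 + (V_1 - V_2)/2.7 + (V_1 - 0)/5.6 = 0
  Node 2: (V_2 - V_1)/2.7 + (V_2 - 0)/8.2 = 0
Collecting terms (coefficients in siemens):
  0.5502·V_1 - 0.3704·V_2 = 0.02927
  0.4923·V_2 - 0.3704·V_1 = 0
Determinant D = (0.5502)(0.4923) - (-0.3704)(-0.3704) = 0.1337
V_1 = [(0.02927)(0.4923) - (-0.3704)(0)]/D = 0.1078 V
V_2 = [(0.5502)(0) - (0.02927)(-0.3704)]/D = 0.08109 V
V_th = V_2 - V_3 = 0.08109 - 0 = 0.08109 V
Step 2 — R_th: zero the source — replace V1 by a short circuit (node 3 merges into node 0) — and find the resistance seen between A (node 2) and B (node 0).
Reduce the network between node 2 (A) and node 0 (B) by series/parallel combination:
  Rp1 = R1 ‖ R3 (parallel, both between nodes 0 and 1) = 1/(1/820 + 1/5.6) = 5.562 Ω
  Rs1 = R2 + Rp1 (series, joined only at node 1) = 2.7 + 5.562 = 8.262 Ω
  Rp2 = R4 ‖ Rs1 (parallel, both between nodes 0 and 2) = 1/(1/8.2 + 1/8.262) = 4.115 Ω
R_th = 4.115 Ω

Final answer: V_th = 0.08109 V, R_th = 4.115 Ω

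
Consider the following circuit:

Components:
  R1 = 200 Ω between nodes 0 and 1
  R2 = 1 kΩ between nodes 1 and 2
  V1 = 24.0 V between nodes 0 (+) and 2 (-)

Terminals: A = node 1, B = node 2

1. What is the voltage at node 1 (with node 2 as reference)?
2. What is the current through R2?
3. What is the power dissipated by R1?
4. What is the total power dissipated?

Nodal analysis, taking node 2 as the 0 V reference.
Source V1 fixes V_0 = 24 V.
KCL at each unknown node (sum of currents leaving = 0; resistances in Ω):
  Node 1: (V_1 - 24)/200 + (V_1 - 0)/1000 = 0
Collecting terms: 0.006 × V_1 = 0.12  =>  V_1 = 20 V
Part 1:
  Read off the nodal solution: V_1 = 20 V
Part 2:
  I_R2 = (V_1 - V_2)/R2 = (20 - 0)/1000 = 0.02 A
  Magnitude: I_R2 = 0.02 A
Part 3:
  I_R1 = (V_0 - V_1)/R1 = (24 - 20)/200 = 0.02 A
  P_R1 = I_R1² × R1 = (0.02)² × 200 = 0.08 W
Part 4:
  Power in each resistor, P = (ΔV)²/R:
    P_R1 = (24 - 20)²/200 = 0.08 W
    P_R2 = (20 - 0)²/1000 = 0.4 W
  P_total = P_R1 + P_R2 = 0.48 W

Final answers:
1. V_1 = 20 V
2. I_R2 = 0.02 A
3. P_R1 = 0.08 W
4. P_total = 0.48 W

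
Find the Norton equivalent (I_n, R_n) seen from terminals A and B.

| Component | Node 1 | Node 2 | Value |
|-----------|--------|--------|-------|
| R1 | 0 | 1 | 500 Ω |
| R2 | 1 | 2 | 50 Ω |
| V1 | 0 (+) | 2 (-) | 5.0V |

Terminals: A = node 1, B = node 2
Find the Thévenin equivalent first; then I_n = V_th/R_th and R_n = R_th.
Step 1 — V_th is the open-circuit voltage V_A - V_B (nothing connected across the terminals).
Nodal analysis, taking node 2 as the 0 V reference.
Source V1 fixes V_0 = 5 V.
KCL at each unknown node (sum of currents leaving = 0; resistances in Ω):
  Node 1: (V_1 - 5)/500 + (V_1 - 0)/50 = 0
Collecting terms: 0.022 × V_1 = 0.01  =>  V_1 = 0.4545 V
V_th = V_1 - V_2 = 0.4545 - 0 = 0.4545 V
Step 2 — R_th: zero the source — replace V1 by a short circuit (node 2 merges into node 0) — and find the resistance seen between A (node 1) and B (node 0).
Reduce the network between node 1 (A) and node 0 (B) by series/parallel combination:
  Rp1 = R1 ‖ R2 (parallel, both between nodes 0 and 1) = 1/(1/500 + 1/50) = 45.45 Ω
R_th = 45.45 Ω
I_n = V_th/R_th = 0.4545/45.45 = 0.01 A, and R_n = R_th = 45.45 Ω

Final answer: I_n = 0.01 A, R_n = 45.45 Ω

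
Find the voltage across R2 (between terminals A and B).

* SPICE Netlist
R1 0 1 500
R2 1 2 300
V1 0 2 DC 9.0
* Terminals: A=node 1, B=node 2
R1 and R2 are in series across V1 (node 0 → node 1 → node 2), and the output A–B is taken across R2, so this is a voltage divider.
Series current: I = V1/(R1 + R2) = 9/(500 + 300) = 9/800 = 0.01125 A
V_R2 = I × R2 = V1 × R2/(R1 + R2) = 9 × 300/800 = 3.375 V

Final answer: 3.375 V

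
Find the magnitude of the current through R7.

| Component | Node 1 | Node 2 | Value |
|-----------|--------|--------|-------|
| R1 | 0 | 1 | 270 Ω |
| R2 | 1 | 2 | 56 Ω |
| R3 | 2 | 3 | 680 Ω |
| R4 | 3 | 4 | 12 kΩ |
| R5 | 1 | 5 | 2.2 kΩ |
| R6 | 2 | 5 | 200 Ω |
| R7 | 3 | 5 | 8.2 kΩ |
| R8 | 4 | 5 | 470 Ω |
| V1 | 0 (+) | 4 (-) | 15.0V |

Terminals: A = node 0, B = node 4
Nodal analysis, taking node 4 as the 0 V reference.
Source V1 fixes V_0 = 15 V.
KCL at each unknown node (sum of currents leaving = 0; resistances in Ω):
  Node 1: (V_1 - 15)/270 + (V_1 - V_2)/56 + (V_1 - V_5)/2200 = 0
  Node 2: (V_2 - V_1)/56 + (V_2 - V_3)/680 + (V_2 - V_5)/200 = 0
  Node 3: (V_3 - V_2)/680 + (V_3 - 0)/12000 + (V_3 - V_5)/8200 = 0
  Node 5: (V_5 - V_1)/2200 + (V_5 - V_2)/200 + (V_5 - V_3)/8200 + (V_5 - 0)/470 = 0
Collecting terms (coefficients in siemens):
  0.02202·V_1 - 0.01786·V_2 - 0.0004545·V_5 = 0.05556
  0.02433·V_2 - 0.01786·V_1 - 0.001471·V_3 - 0.005·V_5 = 0
  0.001676·V_3 - 0.001471·V_2 - 0.000122·V_5 = 0
  0.007704·V_5 - 0.0004545·V_1 - 0.005·V_2 - 0.000122·V_3 = 0
Solving these 4 simultaneous equations (Gaussian elimination) gives:
  V_1 = 10.67 V, V_2 = 9.863 V, V_3 = 9.177 V, V_5 = 7.176 V
I_R7 = (V_3 - V_5)/R7 = (9.177 - 7.176)/8200 = 0.000244 A
|I_R7| = 0.000244 A

Final answer: |I_R7| = 0.000244 A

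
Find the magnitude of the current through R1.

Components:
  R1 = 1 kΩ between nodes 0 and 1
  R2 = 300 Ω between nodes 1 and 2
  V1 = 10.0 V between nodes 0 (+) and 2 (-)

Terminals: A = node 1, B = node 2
Nodal analysis, taking node 2 as the 0 V reference.
Source V1 fixes V_0 = 10 V.
KCL at each unknown node (sum of currents leaving = 0; resistances in Ω):
  Node 1: (V_1 - 10)/1000 + (V_1 - 0)/300 = 0
Collecting terms: 0.004333 × V_1 = 0.01  =>  V_1 = 2.308 V
I_R1 = (V_0 - V_1)/R1 = (10 - 2.308)/1000 = 0.007692 A
|I_R1| = 0.007692 A

Final answer: |I_R1| = 0.007692 A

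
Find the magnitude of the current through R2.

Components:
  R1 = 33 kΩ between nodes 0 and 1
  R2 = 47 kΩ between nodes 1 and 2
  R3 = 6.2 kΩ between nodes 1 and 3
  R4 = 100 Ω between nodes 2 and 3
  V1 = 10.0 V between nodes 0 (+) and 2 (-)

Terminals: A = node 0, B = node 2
Nodal analysis, taking node 2 as the 0 V reference.
Source V1 fixes V_0 = 10 V.
KCL at each unknown node (sum of currents leaving = 0; resistances in Ω):
  Node 1: (V_1 - 10)/33000 + (V_1 - 0)/47000 + (V_1 - V_3)/6200 = 0
  Node 3: (V_3 - V_1)/6200 + (V_3 - 0)/100 = 0
Collecting terms (coefficients in siemens):
  0.0002129·V_1 - 0.0001613·V_3 = 0.000303
  0.01016·V_3 - 0.0001613·V_1 = 0
Determinant D = (0.0002129)(0.01016) - (-0.0001613)(-0.0001613) = 0.000002137
V_1 = [(0.000303)(0.01016) - (-0.0001613)(0)]/D = 1.441 V
V_3 = [(0.0002129)(0) - (0.000303)(-0.0001613)]/D = 0.02287 V
I_R2 = (V_1 - V_2)/R2 = (1.441 - 0)/47000 = 0.00003066 A
|I_R2| = 0.00003066 A

Final answer: |I_R2| = 3.066e-05 A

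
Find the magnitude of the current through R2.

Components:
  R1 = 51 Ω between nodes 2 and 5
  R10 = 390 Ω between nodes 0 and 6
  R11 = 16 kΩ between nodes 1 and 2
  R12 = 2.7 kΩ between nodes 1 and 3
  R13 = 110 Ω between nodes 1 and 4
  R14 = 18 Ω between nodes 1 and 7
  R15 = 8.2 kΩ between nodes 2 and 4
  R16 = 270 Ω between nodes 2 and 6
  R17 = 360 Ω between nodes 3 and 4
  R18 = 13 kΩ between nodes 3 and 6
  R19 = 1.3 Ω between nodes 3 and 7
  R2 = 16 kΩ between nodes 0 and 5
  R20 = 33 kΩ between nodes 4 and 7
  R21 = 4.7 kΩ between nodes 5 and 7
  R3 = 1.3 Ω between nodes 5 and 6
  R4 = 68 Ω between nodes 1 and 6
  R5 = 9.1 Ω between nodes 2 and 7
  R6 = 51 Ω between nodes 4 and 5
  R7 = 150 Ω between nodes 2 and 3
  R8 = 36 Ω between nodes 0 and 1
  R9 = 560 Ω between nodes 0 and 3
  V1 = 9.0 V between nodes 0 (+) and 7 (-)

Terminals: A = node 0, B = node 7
Nodal analysis, taking node 7 as the 0 V reference.
Source V1 fixes V_0 = 9 V.
KCL at each unknown node (sum of currents leaving = 0; resistances in Ω):
  Node 1: (V_1 - V_6)/68 + (V_1 - 9)/36 + (V_1 - V_2)/16000 + (V_1 - V_3)/2700 + (V_1 - V_4)/110 + (V_1 - 0)/18 = 0
  Node 2: (V_2 - V_5)/51 + (V_2 - 0)/9.1 + (V_2 - V_3)/150 + (V_2 - V_1)/16000 + (V_2 - V_4)/8200 + (V_2 - V_6)/270 = 0
  Node 3: (V_3 - V_2)/150 + (V_3 - 9)/560 + (V_3 - V_1)/2700 + (V_3 - V_4)/360 + (V_3 - V_6)/13000 + (V_3 - 0)/1.3 = 0
  Node 4: (V_4 - V_5)/51 + (V_4 - V_1)/110 + (V_4 - V_2)/8200 + (V_4 - V_3)/360 + (V_4 - 0)/33000 = 0
  Node 5: (V_5 - V_2)/51 + (V_5 - 9)/16000 + (V_5 - V_6)/1.3 + (V_5 - V_4)/51 + (V_5 - 0)/4700 = 0
  Node 6: (V_6 - V_5)/1.3 + (V_6 - V_1)/68 + (V_6 - 9)/390 + (V_6 - V_2)/270 + (V_6 - V_3)/13000 = 0
Collecting terms (coefficients in siemens):
  0.1076·V_1 - 0.0000625·V_2 - 0.0003704·V_3 - 0.009091·V_4 - 0.01471·V_6 = 0.25
  0.1401·V_2 - 0.0000625·V_1 - 0.006667·V_3 - 0.000122·V_4 - 0.01961·V_5 - 0.003704·V_6 = 0
  0.7809·V_3 - 0.0003704·V_1 - 0.006667·V_2 - 0.002778·V_4 - 0.00007692·V_6 = 0.01607
  0.03163·V_4 - 0.009091·V_1 - 0.000122·V_2 - 0.002778·V_3 - 0.01961·V_5 = 0
  0.8087·V_5 - 0.01961·V_2 - 0.01961·V_4 - 0.7692·V_6 = 0.0005625
  0.7903·V_6 - 0.01471·V_1 - 0.003704·V_2 - 0.00007692·V_3 - 0.7692·V_5 = 0.02308
Solving these 6 simultaneous equations (Gaussian elimination) gives:
  V_1 = 2.73 V, V_2 = 0.2994 V, V_3 = 0.03131 V, V_4 = 1.884 V
  V_5 = 1.767 V, V_6 = 1.802 V
I_R2 = (V_0 - V_5)/R2 = (9 - 1.767)/16000 = 0.000452 A
|I_R2| = 0.000452 A

Final answer: |I_R2| = 0.000452 A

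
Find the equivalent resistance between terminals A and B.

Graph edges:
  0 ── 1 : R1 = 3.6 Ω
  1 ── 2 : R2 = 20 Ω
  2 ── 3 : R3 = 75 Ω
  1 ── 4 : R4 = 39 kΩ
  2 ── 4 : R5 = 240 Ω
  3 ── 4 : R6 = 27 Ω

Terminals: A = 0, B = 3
The network is not a plain series/parallel combination. Inject a 1 A test current into terminal A (node 0) and return it from terminal B (node 3); then R_eq = V_A / (1 A).
Nodal analysis, taking node 3 as the 0 V reference.
Current source I_test pushes 1 A into node 0 and draws it out of node 3.
KCL at each unknown node (sum of currents leaving = 0; resistances in Ω):
  Node 0: (V_0 - V_1)/3.6 - 1 = 0
  Node 1: (V_1 - V_0)/3.6 + (V_1 - V_2)/20 + (V_1 - V_4)/39000 = 0
  Node 2: (V_2 - V_1)/20 + (V_2 - 0)/75 + (V_2 - V_4)/240 = 0
  Node 4: (V_4 - V_1)/39000 + (V_4 - V_2)/240 + (V_4 - 0)/27 = 0
Collecting terms (coefficients in siemens):
  0.2778·V_0 - 0.2778·V_1 = 1
  0.3278·V_1 - 0.2778·V_0 - 0.05·V_2 - 0.00002564·V_4 = 0
  0.0675·V_2 - 0.05·V_1 - 0.004167·V_4 = 0
  0.04123·V_4 - 0.00002564·V_1 - 0.004167·V_2 = 0
Solving these 4 simultaneous equations (Gaussian elimination) gives:
  V_0 = 82.02 V, V_1 = 78.42 V, V_2 = 58.45 V, V_4 = 5.956 V
R_eq = V_0 / 1 A = 82.02 Ω

Final answer: 82.02 Ω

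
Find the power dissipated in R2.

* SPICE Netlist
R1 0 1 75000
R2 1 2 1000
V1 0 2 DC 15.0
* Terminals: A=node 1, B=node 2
Nodal analysis, taking node 2 as the 0 V reference.
Source V1 fixes V_0 = 15 V.
KCL at each unknown node (sum of currents leaving = 0; resistances in Ω):
  Node 1: (V_1 - 15)/75000 + (V_1 - 0)/1000 = 0
Collecting terms: 0.001013 × V_1 = 0.0002  =>  V_1 = 0.1974 V
I_R2 = (V_1 - V_2)/R2 = (0.1974 - 0)/1000 = 0.0001974 A
P_R2 = I_R2² × R2 = (0.0001974)² × 1000 = 0.00003895 W

Final answer: 3.895e-05 W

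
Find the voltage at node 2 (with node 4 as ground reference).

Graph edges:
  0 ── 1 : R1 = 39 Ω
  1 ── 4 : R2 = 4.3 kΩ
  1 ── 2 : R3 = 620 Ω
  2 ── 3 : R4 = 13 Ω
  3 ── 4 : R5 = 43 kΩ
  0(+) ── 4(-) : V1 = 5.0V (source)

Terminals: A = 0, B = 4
Nodal analysis, taking node 4 as the 0 V reference.
Source V1 fixes V_0 = 5 V.
KCL at each unknown node (sum of currents leaving = 0; resistances in Ω):
  Node 1: (V_1 - 5)/39 + (V_1 - 0)/4300 + (V_1 - V_2)/620 = 0
  Node 2: (V_2 - V_1)/620 + (V_2 - V_3)/13 = 0
  Node 3: (V_3 - V_2)/13 + (V_3 - 0)/43000 = 0
Collecting terms (coefficients in siemens):
  0.02749·V_1 - 0.001613·V_2 = 0.1282
  0.07854·V_2 - 0.001613·V_1 - 0.07692·V_3 = 0
  0.07695·V_3 - 0.07692·V_2 = 0
Solving these 3 simultaneous equations (Gaussian elimination) gives:
  V_1 = 4.951 V, V_2 = 4.88 V, V_3 = 4.879 V
The requested potential is V_2 = 4.88 V.

Final answer: V_2 = 4.88 V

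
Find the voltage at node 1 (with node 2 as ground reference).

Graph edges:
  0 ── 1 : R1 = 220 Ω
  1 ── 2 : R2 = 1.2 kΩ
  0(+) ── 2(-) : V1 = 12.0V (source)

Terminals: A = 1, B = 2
Nodal analysis, taking node 2 as the 0 V reference.
Source V1 fixes V_0 = 12 V.
KCL at each unknown node (sum of currents leaving = 0; resistances in Ω):
  Node 1: (V_1 - 12)/220 + (V_1 - 0)/1200 = 0
Collecting terms: 0.005379 × V_1 = 0.05455  =>  V_1 = 10.14 V
The requested potential is V_1 = 10.14 V.

Final answer: V_1 = 10.14 V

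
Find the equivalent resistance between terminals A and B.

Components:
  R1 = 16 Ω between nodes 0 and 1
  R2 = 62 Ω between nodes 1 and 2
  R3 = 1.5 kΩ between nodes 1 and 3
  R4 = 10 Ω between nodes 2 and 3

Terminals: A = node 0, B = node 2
Reduce the network between node 0 (A) and node 2 (B) by series/parallel combination:
  Rs1 = R3 + R4 (series, joined only at node 3) = 1500 + 10 = 1510 Ω
  Rp1 = R2 ‖ Rs1 (parallel, both between nodes 1 and 2) = 1/(1/62 + 1/1510) = 59.55 Ω
  Rs2 = R1 + Rp1 (series, joined only at node 1) = 16 + 59.55 = 75.55 Ω
R_eq = 75.55 Ω

Final answer: 75.55 Ω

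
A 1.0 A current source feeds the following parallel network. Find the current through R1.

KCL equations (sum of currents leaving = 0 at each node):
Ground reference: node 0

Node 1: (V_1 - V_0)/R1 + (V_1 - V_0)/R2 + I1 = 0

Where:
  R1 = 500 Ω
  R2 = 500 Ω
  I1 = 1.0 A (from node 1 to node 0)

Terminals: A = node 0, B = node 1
All resistors sit directly between nodes 0 and 1, so they are in parallel and share one voltage V; the full source current 1 A splits among them.
1/R_par = 1/500 + 1/500 = 0.004 S  =>  R_par = 250 Ω
V = I × R_par = 1 × 250 = 250 V
I_R1 = V/R1 = 250/500 = 0.5 A

Final answer: 0.5 A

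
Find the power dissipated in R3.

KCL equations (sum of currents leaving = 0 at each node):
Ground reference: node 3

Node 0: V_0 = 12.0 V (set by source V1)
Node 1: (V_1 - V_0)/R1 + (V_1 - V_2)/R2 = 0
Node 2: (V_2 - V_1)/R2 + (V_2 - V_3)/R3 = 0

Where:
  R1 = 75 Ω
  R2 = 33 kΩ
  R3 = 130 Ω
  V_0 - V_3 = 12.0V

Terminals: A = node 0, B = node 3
Nodal analysis, taking node 3 as the 0 V reference.
Source V1 fixes V_0 = 12 V.
KCL at each unknown node (sum of currents leaving = 0; resistances in Ω):
  Node 1: (V_1 - 12)/75 + (V_1 - V_2)/33000 = 0
  Node 2: (V_2 - V_1)/33000 + (V_2 - 0)/130 = 0
Collecting terms (coefficients in siemens):
  0.01336·V_1 - 0.0000303·V_2 = 0.16
  0.007723·V_2 - 0.0000303·V_1 = 0
Determinant D = (0.01336)(0.007723) - (-0.0000303)(-0.0000303) = 0.0001032
V_1 = [(0.16)(0.007723) - (-0.0000303)(0)]/D = 11.97 V
V_2 = [(0.01336)(0) - (0.16)(-0.0000303)]/D = 0.04698 V
I_R3 = (V_2 - V_3)/R3 = (0.04698 - 0)/130 = 0.0003614 A
P_R3 = I_R3² × R3 = (0.0003614)² × 130 = 0.00001698 W

Final answer: 1.698e-05 W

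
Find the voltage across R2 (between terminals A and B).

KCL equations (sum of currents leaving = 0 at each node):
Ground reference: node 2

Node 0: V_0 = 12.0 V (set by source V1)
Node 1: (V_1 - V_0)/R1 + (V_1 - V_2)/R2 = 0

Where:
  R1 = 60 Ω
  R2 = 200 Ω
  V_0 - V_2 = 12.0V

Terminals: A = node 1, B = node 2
R1 and R2 are in series across V1 (node 0 → node 1 → node 2), and the output A–B is taken across R2, so this is a voltage divider.
Series current: I = V1/(R1 + R2) = 12/(60 + 200) = 12/260 = 0.04615 A
V_R2 = I × R2 = V1 × R2/(R1 + R2) = 12 × 200/260 = 9.231 V

Final answer: 9.231 V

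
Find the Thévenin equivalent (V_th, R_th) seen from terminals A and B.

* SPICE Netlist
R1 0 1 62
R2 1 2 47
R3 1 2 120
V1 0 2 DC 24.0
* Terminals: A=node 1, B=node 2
Step 1 — V_th is the open-circuit voltage V_A - V_B (nothing connected across the terminals).
Nodal analysis, taking node 2 as the 0 V reference.
Source V1 fixes V_0 = 24 V.
KCL at each unknown node (sum of currents leaving = 0; resistances in Ω):
  Node 1: (V_1 - 24)/62 + (V_1 - 0)/47 + (V_1 - 0)/120 = 0
Collecting terms: 0.04574 × V_1 = 0.3871  =>  V_1 = 8.463 V
V_th = V_1 - V_2 = 8.463 - 0 = 8.463 V
Step 2 — R_th: zero the source — replace V1 by a short circuit (node 2 merges into node 0) — and find the resistance seen between A (node 1) and B (node 0).
Reduce the network between node 1 (A) and node 0 (B) by series/parallel combination:
  Rp1 = R1 ‖ R2 ‖ R3 (parallel, all between nodes 0 and 1) = 1/(1/62 + 1/47 + 1/120) = 21.86 Ω
R_th = 21.86 Ω

Final answer: V_th = 8.463 V, R_th = 21.86 Ω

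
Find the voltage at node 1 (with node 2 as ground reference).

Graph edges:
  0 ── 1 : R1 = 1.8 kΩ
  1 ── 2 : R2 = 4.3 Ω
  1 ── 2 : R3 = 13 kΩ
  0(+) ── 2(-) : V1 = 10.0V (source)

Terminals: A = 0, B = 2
Nodal analysis, taking node 2 as the 0 V reference.
Source V1 fixes V_0 = 10 V.
KCL at each unknown node (sum of currents leaving = 0; resistances in Ω):
  Node 1: (V_1 - 10)/1800 + (V_1 - 0)/4.3 + (V_1 - 0)/13000 = 0
Collecting terms: 0.2332 × V_1 = 0.005556  =>  V_1 = 0.02382 V
The requested potential is V_1 = 0.02382 V.

Final answer: V_1 = 0.02382 V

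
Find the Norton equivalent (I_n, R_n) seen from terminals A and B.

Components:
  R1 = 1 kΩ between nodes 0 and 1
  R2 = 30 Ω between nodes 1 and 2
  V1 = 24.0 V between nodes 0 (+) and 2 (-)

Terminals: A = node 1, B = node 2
Find the Thévenin equivalent first; then I_n = V_th/R_th and R_n = R_th.
Step 1 — V_th is the open-circuit voltage V_A - V_B (nothing connected across the terminals).
Nodal analysis, taking node 2 as the 0 V reference.
Source V1 fixes V_0 = 24 V.
KCL at each unknown node (sum of currents leaving = 0; resistances in Ω):
  Node 1: (V_1 - 24)/1000 + (V_1 - 0)/30 = 0
Collecting terms: 0.03433 × V_1 = 0.024  =>  V_1 = 0.699 V
V_th = V_1 - V_2 = 0.699 - 0 = 0.699 V
Step 2 — R_th: zero the source — replace V1 by a short circuit (node 2 merges into node 0) — and find the resistance seen between A (node 1) and B (node 0).
Reduce the network between node 1 (A) and node 0 (B) by series/parallel combination:
  Rp1 = R1 ‖ R2 (parallel, both between nodes 0 and 1) = 1/(1/1000 + 1/30) = 29.13 Ω
R_th = 29.13 Ω
I_n = V_th/R_th = 0.699/29.13 = 0.024 A, and R_n = R_th = 29.13 Ω

Final answer: I_n = 0.024 A, R_n = 29.13 Ω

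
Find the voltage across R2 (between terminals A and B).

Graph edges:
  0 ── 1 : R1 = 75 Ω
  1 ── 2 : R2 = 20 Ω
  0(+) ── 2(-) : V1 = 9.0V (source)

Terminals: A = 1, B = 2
R1 and R2 are in series across V1 (node 0 → node 1 → node 2), and the output A–B is taken across R2, so this is a voltage divider.
Series current: I = V1/(R1 + R2) = 9/(75 + 20) = 9/95 = 0.09474 A
V_R2 = I × R2 = V1 × R2/(R1 + R2) = 9 × 20/95 = 1.895 V

Final answer: 1.895 V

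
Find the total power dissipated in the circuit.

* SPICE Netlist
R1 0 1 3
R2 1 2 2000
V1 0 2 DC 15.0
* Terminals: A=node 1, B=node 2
Nodal analysis, taking node 2 as the 0 V reference.
Source V1 fixes V_0 = 15 V.
KCL at each unknown node (sum of currents leaving = 0; resistances in Ω):
  Node 1: (V_1 - 15)/3 + (V_1 - 0)/2000 = 0
Collecting terms: 0.3338 × V_1 = 5  =>  V_1 = 14.98 V
Power in each resistor, P = (ΔV)²/R:
  P_R1 = (15 - 14.98)²/3 = 0.0001682 W
  P_R2 = (14.98 - 0)²/2000 = 0.1122 W
P_total = P_R1 + P_R2 = 0.1123 W

Final answer: 0.1123 W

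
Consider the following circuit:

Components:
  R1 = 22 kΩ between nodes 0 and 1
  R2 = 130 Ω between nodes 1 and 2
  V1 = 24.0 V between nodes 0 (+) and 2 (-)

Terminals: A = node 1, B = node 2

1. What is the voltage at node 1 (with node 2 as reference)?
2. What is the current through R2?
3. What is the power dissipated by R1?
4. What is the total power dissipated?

Nodal analysis, taking node 2 as the 0 V reference.
Source V1 fixes V_0 = 24 V.
KCL at each unknown node (sum of currents leaving = 0; resistances in Ω):
  Node 1: (V_1 - 24)/22000 + (V_1 - 0)/130 = 0
Collecting terms: 0.007738 × V_1 = 0.001091  =>  V_1 = 0.141 V
Part 1:
  Read off the nodal solution: V_1 = 0.141 V
Part 2:
  I_R2 = (V_1 - V_2)/R2 = (0.141 - 0)/130 = 0.001085 A
  Magnitude: I_R2 = 0.001085 A
Part 3:
  I_R1 = (V_0 - V_1)/R1 = (24 - 0.141)/22000 = 0.001085 A
  P_R1 = I_R1² × R1 = (0.001085)² × 22000 = 0.02588 W
Part 4:
  Power in each resistor, P = (ΔV)²/R:
    P_R1 = (24 - 0.141)²/22000 = 0.02588 W
    P_R2 = (0.141 - 0)²/130 = 0.0001529 W
  P_total = P_R1 + P_R2 = 0.02603 W

Final answers:
1. V_1 = 0.141 V
2. I_R2 = 0.001085 A
3. P_R1 = 0.02588 W
4. P_total = 0.02603 W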